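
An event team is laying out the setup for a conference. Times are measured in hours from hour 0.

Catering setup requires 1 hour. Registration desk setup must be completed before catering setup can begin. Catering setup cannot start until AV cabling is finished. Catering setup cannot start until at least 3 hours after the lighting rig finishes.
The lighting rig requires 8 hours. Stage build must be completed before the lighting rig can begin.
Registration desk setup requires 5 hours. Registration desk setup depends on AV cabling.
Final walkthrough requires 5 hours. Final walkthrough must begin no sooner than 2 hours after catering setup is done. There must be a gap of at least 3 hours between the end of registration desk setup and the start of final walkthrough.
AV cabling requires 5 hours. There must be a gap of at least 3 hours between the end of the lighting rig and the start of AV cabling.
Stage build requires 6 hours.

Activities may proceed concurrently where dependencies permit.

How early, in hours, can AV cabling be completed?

22

Nothing blocks stage build, so it runs from hour 0 to hour 6.
The lighting rig cannot begin until stage build (finishes hour 6). It runs from hour 6 to 6 + 8 = hour 14.
AV cabling waits on the lighting rig (finishes hour 14, plus 3-hour gap → hour 17), so it starts at hour 17 and finishes at 17 + 5 = hour 22.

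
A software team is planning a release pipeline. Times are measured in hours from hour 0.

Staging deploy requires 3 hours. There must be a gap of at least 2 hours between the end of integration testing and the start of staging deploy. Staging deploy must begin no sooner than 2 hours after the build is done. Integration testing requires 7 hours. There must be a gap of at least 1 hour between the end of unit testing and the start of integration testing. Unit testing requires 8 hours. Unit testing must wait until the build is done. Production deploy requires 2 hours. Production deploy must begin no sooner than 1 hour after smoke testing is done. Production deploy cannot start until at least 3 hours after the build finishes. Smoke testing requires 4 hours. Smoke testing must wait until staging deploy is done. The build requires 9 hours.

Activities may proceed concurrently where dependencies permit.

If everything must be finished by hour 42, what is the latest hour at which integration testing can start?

To finish by hour 42, production deploy (duration 2) must start no later than hour 40.
Smoke testing must finish before production deploy (must start by hour 40, minus 1-hour gap → hour 39). With a 4-hour duration, smoke testing must start by 39 − 4 = hour 35.
Staging deploy has to be done before smoke testing (must start by hour 35). That means finishing by hour 35, i.e. starting by 35 − 3 = hour 32.
Integration testing must finish before staging deploy (must start by hour 32, minus 2-hour gap → hour 30). With a 7-hour duration, integration testing must start by 30 − 7 = hour 23.

23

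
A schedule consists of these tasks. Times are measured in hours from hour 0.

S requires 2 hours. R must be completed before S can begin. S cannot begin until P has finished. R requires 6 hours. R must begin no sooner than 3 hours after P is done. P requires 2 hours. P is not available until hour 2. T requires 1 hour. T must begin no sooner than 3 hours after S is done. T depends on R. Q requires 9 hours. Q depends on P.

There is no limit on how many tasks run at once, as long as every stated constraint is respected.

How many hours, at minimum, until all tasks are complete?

19

After its own release at hour 2, P can start at hour 2 and finishes at hour 4.
R cannot begin until P (finishes hour 4, plus 3-hour gap → hour 7). It runs from hour 7 to 7 + 6 = hour 13.
S has to wait for R (finishes hour 13); P (finishes hour 4). The latest of these is hour 13, so S runs hour 13 to 13 + 2 = hour 15.
T cannot start until S (finishes hour 15, plus 3-hour gap → hour 18); R (finishes hour 13). The controlling bound is hour 18, so T finishes at 18 + 1 = hour 19.
Q waits on P (finishes hour 4), so it starts at hour 4 and finishes at 4 + 9 = hour 13.
All tasks are finished once the last one completes. Finish times: P at 4, Q at 13, R at 13, S at 15, T at 19. The latest is hour 19.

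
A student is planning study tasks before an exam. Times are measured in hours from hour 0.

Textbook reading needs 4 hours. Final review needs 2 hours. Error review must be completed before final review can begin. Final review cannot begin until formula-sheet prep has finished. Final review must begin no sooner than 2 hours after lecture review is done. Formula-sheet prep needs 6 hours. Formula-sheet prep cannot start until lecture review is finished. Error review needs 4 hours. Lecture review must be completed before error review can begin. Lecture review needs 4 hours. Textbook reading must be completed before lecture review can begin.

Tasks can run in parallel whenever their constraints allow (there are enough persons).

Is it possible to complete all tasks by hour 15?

No

Textbook reading has no prerequisites, so it starts at hour 0 and finishes at hour 4.
After textbook reading (finishes hour 4), lecture review can start at hour 4 and finishes at hour 8.
Formula-sheet prep cannot begin until lecture review (finishes hour 8). It runs from hour 8 to 8 + 6 = hour 14.
Error review waits on lecture review (finishes hour 8), so it starts at hour 8 and finishes at 8 + 4 = hour 12.
Final review has to wait for error review (finishes hour 12); formula-sheet prep (finishes hour 14); lecture review (finishes hour 8, plus 2-hour gap → hour 10). The latest of these is hour 14, so final review runs hour 14 to 14 + 2 = hour 16.
The earliest everything can be done is hour 16, which is after the deadline of 15, so it is not possible.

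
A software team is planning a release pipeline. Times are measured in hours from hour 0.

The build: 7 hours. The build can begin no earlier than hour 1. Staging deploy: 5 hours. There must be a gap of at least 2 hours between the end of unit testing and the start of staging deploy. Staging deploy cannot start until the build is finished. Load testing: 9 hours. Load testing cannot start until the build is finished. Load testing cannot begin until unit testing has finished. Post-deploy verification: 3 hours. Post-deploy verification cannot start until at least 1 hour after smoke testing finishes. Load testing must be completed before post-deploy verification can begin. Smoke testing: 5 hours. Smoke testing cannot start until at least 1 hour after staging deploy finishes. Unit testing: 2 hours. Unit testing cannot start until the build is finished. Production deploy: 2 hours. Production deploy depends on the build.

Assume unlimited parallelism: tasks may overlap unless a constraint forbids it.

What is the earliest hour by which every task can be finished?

27

The build waits on its own release at hour 1, so it starts at hour 1 and finishes at 1 + 7 = hour 8.
Production deploy cannot begin until the build (finishes hour 8). It runs from hour 8 to 8 + 2 = hour 10.
Unit testing waits on the build (finishes hour 8), so it starts at hour 8 and finishes at 8 + 2 = hour 10.
Load testing cannot start until the build (finishes hour 8); unit testing (finishes hour 10). The controlling bound is hour 10, so load testing finishes at 10 + 9 = hour 19.
Staging deploy cannot start until unit testing (finishes hour 10, plus 2-hour gap → hour 12); the build (finishes hour 8). The controlling bound is hour 12, so staging deploy finishes at 12 + 5 = hour 17.
Smoke testing cannot begin until staging deploy (finishes hour 17, plus 1-hour gap → hour 18). It runs from hour 18 to 18 + 5 = hour 23.
Post-deploy verification has to wait for smoke testing (finishes hour 23, plus 1-hour gap → hour 24); load testing (finishes hour 19). The latest of these is hour 24, so post-deploy verification runs hour 24 to 24 + 3 = hour 27.
All tasks are finished once the last one completes. Finish times: The build at 8, Unit testing at 10, Staging deploy at 17, Smoke testing at 23, Load testing at 19, Production deploy at 10, Post-deploy verification at 27. The latest is hour 27.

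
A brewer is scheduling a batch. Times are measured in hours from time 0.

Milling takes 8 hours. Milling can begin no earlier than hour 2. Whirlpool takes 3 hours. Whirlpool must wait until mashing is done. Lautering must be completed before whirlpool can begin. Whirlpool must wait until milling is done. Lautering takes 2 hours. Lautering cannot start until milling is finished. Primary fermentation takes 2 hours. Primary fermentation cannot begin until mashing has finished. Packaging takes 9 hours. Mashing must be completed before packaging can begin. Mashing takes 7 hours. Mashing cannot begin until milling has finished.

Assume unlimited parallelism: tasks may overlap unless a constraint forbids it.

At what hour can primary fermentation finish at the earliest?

Milling cannot begin until its own release at hour 2. It runs from hour 2 to 2 + 8 = hour 10.
After milling (finishes hour 10), mashing can start at hour 10 and finishes at hour 17.
Primary fermentation cannot begin until mashing (finishes hour 17). It runs from hour 17 to 17 + 2 = hour 19.

19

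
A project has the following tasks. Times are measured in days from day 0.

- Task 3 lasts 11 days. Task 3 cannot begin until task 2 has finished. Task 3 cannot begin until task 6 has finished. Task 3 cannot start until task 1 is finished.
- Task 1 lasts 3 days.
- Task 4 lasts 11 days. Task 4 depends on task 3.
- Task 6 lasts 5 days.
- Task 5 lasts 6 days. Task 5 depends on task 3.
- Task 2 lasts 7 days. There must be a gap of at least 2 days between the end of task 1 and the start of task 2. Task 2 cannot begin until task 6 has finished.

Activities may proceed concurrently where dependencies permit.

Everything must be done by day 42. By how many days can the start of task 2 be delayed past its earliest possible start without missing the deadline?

8

Nothing blocks task 6, so it runs from day 0 to day 5.
Task 1 can start immediately at day 0; it finishes at day 3.
Task 2 cannot start until task 1 (finishes day 3, plus 2-day gap → day 5); task 6 (finishes day 5). The controlling bound is day 5, so task 2 finishes at 5 + 7 = day 12.

Working backward from the deadline:
Task 4 has no dependents, so it just needs to finish by day 42. Starting by 42 − 11 = day 31 achieves that.
Task 5 must finish by day 42; it takes 6 days, so it must start by 42 − 6 = day 36.
Task 3 feeds task 4 (must start by day 31); task 5 (must start by day 36). Taking the minimum, task 3 must finish by day 31 and start by 31 − 11 = day 20.
Task 2 feeds into task 3 (must start by day 20); so task 2 must finish by day 20 and therefore start by day 13.
So task 2 can start as early as day 5 and as late as day 13, giving 13 − 5 = 8 days of slack.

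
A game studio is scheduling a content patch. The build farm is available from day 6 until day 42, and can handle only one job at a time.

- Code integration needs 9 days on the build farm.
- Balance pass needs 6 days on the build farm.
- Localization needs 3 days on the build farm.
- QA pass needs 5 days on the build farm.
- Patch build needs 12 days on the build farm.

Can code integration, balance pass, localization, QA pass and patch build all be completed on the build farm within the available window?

Yes

The build farm window is 42 − 6 = 36 days.
Running back to back, the jobs need 9 + 6 + 3 + 5 + 12 = 35 days on the build farm.
Since 35 ≤ 36, they fit within the window.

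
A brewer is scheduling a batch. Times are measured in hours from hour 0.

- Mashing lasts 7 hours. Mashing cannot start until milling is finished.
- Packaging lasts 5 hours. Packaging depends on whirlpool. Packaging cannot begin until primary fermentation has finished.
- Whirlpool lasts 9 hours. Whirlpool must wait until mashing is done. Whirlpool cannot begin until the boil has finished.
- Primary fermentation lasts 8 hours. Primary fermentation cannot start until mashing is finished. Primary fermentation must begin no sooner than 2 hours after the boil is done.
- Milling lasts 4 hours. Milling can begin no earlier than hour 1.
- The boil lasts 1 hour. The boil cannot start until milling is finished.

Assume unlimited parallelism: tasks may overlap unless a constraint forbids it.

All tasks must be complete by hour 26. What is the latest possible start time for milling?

Packaging must finish by hour 26; it takes 5 hours, so it must start by 26 − 5 = hour 21.
Since packaging (must start by hour 21) depends on it, whirlpool must finish by hour 21. Backing off its 9-hour duration gives a latest start of hour 12.
Primary fermentation has to be done before packaging (must start by hour 21). That means finishing by hour 21, i.e. starting by 21 − 8 = hour 13.
For mashing: whirlpool (must start by hour 12); primary fermentation (must start by hour 13). The most restrictive is hour 12; with a 7-hour duration, mashing must start by hour 5.
The boil feeds whirlpool (must start by hour 12); primary fermentation (must start by hour 13, minus 2-hour gap → hour 11). Taking the minimum, the boil must finish by hour 11 and start by 11 − 1 = hour 10.
For milling: mashing (must start by hour 5); the boil (must start by hour 10). The most restrictive is hour 5; with a 4-hour duration, milling must start by hour 1.

1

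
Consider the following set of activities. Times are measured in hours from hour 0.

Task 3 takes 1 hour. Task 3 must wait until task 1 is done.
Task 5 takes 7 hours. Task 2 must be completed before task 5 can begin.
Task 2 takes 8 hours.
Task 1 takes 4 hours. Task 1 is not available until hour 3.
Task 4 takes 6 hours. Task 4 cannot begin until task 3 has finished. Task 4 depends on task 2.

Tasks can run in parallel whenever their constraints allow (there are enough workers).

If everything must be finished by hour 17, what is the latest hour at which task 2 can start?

Nothing follows task 4; the deadline of hour 17 is its only limit. It must start by 17 − 6 = hour 11.
Nothing follows task 5; the deadline of hour 17 is its only limit. It must start by 17 − 7 = hour 10.
Task 2 feeds task 4 (must start by hour 11); task 5 (must start by hour 10). Taking the minimum, task 2 must finish by hour 10 and start by 10 − 8 = hour 2.

2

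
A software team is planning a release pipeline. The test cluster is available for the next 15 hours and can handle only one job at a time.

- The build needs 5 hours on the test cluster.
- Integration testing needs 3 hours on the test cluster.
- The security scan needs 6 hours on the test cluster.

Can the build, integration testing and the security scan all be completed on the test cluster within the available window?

Running back to back, the jobs need 5 + 3 + 6 = 14 hours on the test cluster.
Since 14 ≤ 15, they fit within the window.

Yes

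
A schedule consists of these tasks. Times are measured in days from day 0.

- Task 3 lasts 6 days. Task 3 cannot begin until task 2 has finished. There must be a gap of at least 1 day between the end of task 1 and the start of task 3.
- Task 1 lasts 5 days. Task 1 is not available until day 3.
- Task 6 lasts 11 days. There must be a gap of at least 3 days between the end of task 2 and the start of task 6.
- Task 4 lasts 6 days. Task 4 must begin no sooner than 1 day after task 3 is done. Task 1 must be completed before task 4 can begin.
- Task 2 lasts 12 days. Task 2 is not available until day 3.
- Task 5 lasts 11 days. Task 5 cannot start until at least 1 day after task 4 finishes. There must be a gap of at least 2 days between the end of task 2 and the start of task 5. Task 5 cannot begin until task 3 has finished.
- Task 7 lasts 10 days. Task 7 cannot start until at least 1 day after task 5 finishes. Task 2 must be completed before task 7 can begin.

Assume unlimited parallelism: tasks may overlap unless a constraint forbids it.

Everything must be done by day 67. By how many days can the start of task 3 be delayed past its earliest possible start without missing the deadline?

16

Task 2 waits on its own release at day 3, so it starts at day 3 and finishes at 3 + 12 = day 15.
Task 1 waits on its own release at day 3, so it starts at day 3 and finishes at 3 + 5 = day 8.
Task 3 cannot start until task 2 (finishes day 15); task 1 (finishes day 8, plus 1-day gap → day 9). The controlling bound is day 15, so task 3 finishes at 15 + 6 = day 21.

Working backward from the deadline:
Nothing follows task 7; the deadline of day 67 is its only limit. It must start by 67 − 10 = day 57.
Since task 7 (must start by day 57, minus 1-day gap → day 56) depends on it, task 5 must finish by day 56. Backing off its 11-day duration gives a latest start of day 45.
Task 4 has to be done before task 5 (must start by day 45, minus 1-day gap → day 44). That means finishing by day 44, i.e. starting by 44 − 6 = day 38.
For task 3: task 4 (must start by day 38, minus 1-day gap → day 37); task 5 (must start by day 45). The most restrictive is day 37; with a 6-day duration, task 3 must start by day 31.
So task 3 can start as early as day 15 and as late as day 31, giving 31 − 15 = 16 days of slack.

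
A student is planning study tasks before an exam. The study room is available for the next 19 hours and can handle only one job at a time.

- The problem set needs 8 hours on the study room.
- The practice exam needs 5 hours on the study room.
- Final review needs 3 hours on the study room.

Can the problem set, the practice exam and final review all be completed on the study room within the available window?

Running back to back, the jobs need 8 + 5 + 3 = 16 hours on the study room.
Since 16 ≤ 19, they fit within the window.

Yes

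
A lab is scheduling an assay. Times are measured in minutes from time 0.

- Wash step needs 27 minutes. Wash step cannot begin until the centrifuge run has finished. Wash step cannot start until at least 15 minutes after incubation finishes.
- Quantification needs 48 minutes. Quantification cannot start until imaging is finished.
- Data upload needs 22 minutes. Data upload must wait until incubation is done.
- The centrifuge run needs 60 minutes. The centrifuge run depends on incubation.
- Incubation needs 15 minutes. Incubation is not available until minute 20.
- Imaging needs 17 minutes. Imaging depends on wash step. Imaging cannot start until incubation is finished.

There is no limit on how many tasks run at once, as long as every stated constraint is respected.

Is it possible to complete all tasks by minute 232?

Incubation waits on its own release at minute 20, so it starts at minute 20 and finishes at 20 + 15 = minute 35.
Data upload cannot begin until incubation (finishes minute 35). It runs from minute 35 to 35 + 22 = minute 57.
The centrifuge run waits on incubation (finishes minute 35), so it starts at minute 35 and finishes at 35 + 60 = minute 95.
Wash step has to wait for the centrifuge run (finishes minute 95); incubation (finishes minute 35, plus 15-minute gap → minute 50). The latest of these is minute 95, so wash step runs minute 95 to 95 + 27 = minute 122.
For imaging: wash step (finishes minute 122); incubation (finishes minute 35). Taking the maximum gives a start of minute 122, and it finishes at 122 + 17 = minute 139.
Quantification waits on imaging (finishes minute 139), so it starts at minute 139 and finishes at 139 + 48 = minute 187.
Every task is finished by minute 187, which is no later than the deadline of 232, so the schedule is feasible.

Yes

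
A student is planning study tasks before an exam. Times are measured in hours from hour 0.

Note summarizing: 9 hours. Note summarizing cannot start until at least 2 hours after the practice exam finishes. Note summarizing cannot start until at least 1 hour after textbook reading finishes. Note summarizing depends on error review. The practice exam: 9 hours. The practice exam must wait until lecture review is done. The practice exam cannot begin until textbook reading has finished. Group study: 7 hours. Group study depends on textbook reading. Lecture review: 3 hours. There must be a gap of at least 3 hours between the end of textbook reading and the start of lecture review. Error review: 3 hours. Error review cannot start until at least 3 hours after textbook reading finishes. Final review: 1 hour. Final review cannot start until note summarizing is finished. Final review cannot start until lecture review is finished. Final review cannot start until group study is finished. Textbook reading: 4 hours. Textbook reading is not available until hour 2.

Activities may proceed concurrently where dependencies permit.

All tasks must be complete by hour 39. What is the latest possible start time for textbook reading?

8

To finish by hour 39, final review (duration 1) must start no later than hour 38.
Note summarizing has to be done before final review (must start by hour 38). That means finishing by hour 38, i.e. starting by 38 − 9 = hour 29.
The practice exam must finish before note summarizing (must start by hour 29, minus 2-hour gap → hour 27). With a 9-hour duration, the practice exam must start by 27 − 9 = hour 18.
Lecture review must finish in time for the practice exam (must start by hour 18); final review (must start by hour 38). The tightest is hour 18, so lecture review must start by 18 − 3 = hour 15.
Error review must finish before note summarizing (must start by hour 29). With a 3-hour duration, error review must start by 29 − 3 = hour 26.
Since final review (must start by hour 38) depends on it, group study must finish by hour 38. Backing off its 7-hour duration gives a latest start of hour 31.
Textbook reading has several dependents: lecture review (must start by hour 15, minus 3-hour gap → hour 12); the practice exam (must start by hour 18); error review (must start by hour 26, minus 3-hour gap → hour 23); group study (must start by hour 31); note summarizing (must start by hour 29, minus 1-hour gap → hour 28). The earliest of those limits is hour 12, so textbook reading must start by 12 − 4 = hour 8.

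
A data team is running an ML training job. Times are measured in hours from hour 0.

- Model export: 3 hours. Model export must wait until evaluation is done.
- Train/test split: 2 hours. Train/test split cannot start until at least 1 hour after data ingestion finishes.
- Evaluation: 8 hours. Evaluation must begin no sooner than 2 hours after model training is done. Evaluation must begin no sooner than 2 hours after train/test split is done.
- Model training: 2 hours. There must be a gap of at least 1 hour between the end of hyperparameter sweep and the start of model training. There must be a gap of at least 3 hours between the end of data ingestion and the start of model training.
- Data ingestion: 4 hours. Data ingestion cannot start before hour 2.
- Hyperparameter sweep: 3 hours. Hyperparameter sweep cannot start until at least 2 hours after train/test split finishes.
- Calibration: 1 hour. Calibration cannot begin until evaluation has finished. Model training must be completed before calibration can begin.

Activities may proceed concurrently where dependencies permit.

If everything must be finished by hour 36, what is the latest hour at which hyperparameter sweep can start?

17

Calibration must finish by hour 36; it takes 1 hour, so it must start by 36 − 1 = hour 35.
Model export has no dependents, so it just needs to finish by hour 36. Starting by 36 − 3 = hour 33 achieves that.
Evaluation must finish in time for calibration (must start by hour 35); model export (must start by hour 33). The tightest is hour 33, so evaluation must start by 33 − 8 = hour 25.
Model training feeds evaluation (must start by hour 25, minus 2-hour gap → hour 23); calibration (must start by hour 35). Taking the minimum, model training must finish by hour 23 and start by 23 − 2 = hour 21.
Hyperparameter sweep must finish before model training (must start by hour 21, minus 1-hour gap → hour 20). With a 3-hour duration, hyperparameter sweep must start by 20 − 3 = hour 17.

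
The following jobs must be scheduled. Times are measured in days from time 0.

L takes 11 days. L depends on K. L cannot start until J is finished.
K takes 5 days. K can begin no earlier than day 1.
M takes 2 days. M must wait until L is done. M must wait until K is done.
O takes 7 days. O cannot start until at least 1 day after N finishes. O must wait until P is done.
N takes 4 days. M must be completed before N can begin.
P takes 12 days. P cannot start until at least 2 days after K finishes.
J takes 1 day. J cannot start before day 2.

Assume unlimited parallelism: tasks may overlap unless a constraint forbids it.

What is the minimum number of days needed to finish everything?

31

K waits on its own release at day 1, so it starts at day 1 and finishes at 1 + 5 = day 6.
P waits on K (finishes day 6, plus 2-day gap → day 8), so it starts at day 8 and finishes at 8 + 12 = day 20.
J cannot begin until its own release at day 2. It runs from day 2 to 2 + 1 = day 3.
For L: K (finishes day 6); J (finishes day 3). Taking the maximum gives a start of day 6, and it finishes at 6 + 11 = day 17.
M cannot start until L (finishes day 17); K (finishes day 6). The controlling bound is day 17, so M finishes at 17 + 2 = day 19.
N cannot begin until M (finishes day 19). It runs from day 19 to 19 + 4 = day 23.
O has to wait for N (finishes day 23, plus 1-day gap → day 24); P (finishes day 20). The latest of these is day 24, so O runs day 24 to 24 + 7 = day 31.
All tasks are finished once the last one completes. Finish times: J at 3, K at 6, L at 17, M at 19, N at 23, O at 31, P at 20. The latest is day 31.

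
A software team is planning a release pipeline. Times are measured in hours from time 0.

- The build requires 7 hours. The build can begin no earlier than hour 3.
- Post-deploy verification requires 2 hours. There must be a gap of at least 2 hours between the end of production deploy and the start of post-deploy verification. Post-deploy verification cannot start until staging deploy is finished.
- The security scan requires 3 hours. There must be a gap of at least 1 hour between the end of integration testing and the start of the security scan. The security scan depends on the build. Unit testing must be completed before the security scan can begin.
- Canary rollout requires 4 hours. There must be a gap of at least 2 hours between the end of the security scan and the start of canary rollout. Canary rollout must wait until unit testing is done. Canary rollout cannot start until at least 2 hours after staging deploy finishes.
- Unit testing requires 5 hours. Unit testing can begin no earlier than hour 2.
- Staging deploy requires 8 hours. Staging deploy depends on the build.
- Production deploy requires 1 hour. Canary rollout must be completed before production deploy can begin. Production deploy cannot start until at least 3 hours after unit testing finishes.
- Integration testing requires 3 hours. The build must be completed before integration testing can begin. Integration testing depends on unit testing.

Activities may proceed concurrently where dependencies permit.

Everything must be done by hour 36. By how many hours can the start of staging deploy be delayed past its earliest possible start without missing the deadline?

The build waits on its own release at hour 3, so it starts at hour 3 and finishes at 3 + 7 = hour 10.
After the build (finishes hour 10), staging deploy can start at hour 10 and finishes at hour 18.

Working backward from the deadline:
To finish by hour 36, post-deploy verification (duration 2) must start no later than hour 34.
Production deploy feeds into post-deploy verification (must start by hour 34, minus 2-hour gap → hour 32); so production deploy must finish by hour 32 and therefore start by hour 31.
Since production deploy (must start by hour 31) depends on it, canary rollout must finish by hour 31. Backing off its 4-hour duration gives a latest start of hour 27.
Staging deploy feeds canary rollout (must start by hour 27, minus 2-hour gap → hour 25); post-deploy verification (must start by hour 34). Taking the minimum, staging deploy must finish by hour 25 and start by 25 − 8 = hour 17.
So staging deploy can start as early as hour 10 and as late as hour 17, giving 17 − 10 = 7 hours of slack.

7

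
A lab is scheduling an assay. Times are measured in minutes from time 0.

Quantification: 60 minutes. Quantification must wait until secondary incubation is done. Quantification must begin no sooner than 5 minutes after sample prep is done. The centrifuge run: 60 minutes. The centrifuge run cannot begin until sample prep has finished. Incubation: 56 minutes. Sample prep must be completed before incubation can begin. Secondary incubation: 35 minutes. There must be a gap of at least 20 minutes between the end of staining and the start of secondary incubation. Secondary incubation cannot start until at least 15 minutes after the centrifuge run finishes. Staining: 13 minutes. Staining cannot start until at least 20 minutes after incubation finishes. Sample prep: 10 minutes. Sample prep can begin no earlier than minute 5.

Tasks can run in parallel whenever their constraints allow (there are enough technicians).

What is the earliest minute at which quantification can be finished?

Sample prep cannot begin until its own release at minute 5. It runs from minute 5 to 5 + 10 = minute 15.
After sample prep (finishes minute 15), the centrifuge run can start at minute 15 and finishes at minute 75.
Incubation waits on sample prep (finishes minute 15), so it starts at minute 15 and finishes at 15 + 56 = minute 71.
Staining cannot begin until incubation (finishes minute 71, plus 20-minute gap → minute 91). It runs from minute 91 to 91 + 13 = minute 104.
Secondary incubation needs all of staining (finishes minute 104, plus 20-minute gap → minute 124); the centrifuge run (finishes minute 75, plus 15-minute gap → minute 90). That puts its earliest start at minute 124; it finishes at 124 + 35 = minute 159.
Quantification needs all of secondary incubation (finishes minute 159); sample prep (finishes minute 15, plus 5-minute gap → minute 20). That puts its earliest start at minute 159; it finishes at 159 + 60 = minute 219.

219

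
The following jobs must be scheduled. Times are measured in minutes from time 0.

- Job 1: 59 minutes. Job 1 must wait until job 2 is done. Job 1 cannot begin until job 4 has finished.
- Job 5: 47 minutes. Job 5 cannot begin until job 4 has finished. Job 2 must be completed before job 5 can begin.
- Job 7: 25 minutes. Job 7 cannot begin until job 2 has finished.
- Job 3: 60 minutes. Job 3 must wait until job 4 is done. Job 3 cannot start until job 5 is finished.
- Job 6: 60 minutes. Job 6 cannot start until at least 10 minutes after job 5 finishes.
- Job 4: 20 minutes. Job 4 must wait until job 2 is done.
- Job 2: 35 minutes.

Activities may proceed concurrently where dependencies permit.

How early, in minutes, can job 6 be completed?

172

Job 2 can start immediately at minute 0; it finishes at minute 35.
After job 2 (finishes minute 35), job 4 can start at minute 35 and finishes at minute 55.
Job 5 needs all of job 4 (finishes minute 55); job 2 (finishes minute 35). That puts its earliest start at minute 55; it finishes at 55 + 47 = minute 102.
Job 6 cannot begin until job 5 (finishes minute 102, plus 10-minute gap → minute 112). It runs from minute 112 to 112 + 60 = minute 172.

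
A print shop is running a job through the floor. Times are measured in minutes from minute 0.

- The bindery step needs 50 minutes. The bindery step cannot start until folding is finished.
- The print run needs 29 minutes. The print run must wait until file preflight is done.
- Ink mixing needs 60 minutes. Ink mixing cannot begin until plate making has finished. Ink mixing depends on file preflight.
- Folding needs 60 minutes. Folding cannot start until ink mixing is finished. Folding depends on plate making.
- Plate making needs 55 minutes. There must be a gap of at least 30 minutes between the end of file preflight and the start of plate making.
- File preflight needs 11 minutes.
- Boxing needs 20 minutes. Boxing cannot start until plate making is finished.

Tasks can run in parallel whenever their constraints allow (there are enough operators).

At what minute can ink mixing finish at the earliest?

156

File preflight can start immediately at minute 0; it finishes at minute 11.
Plate making cannot begin until file preflight (finishes minute 11, plus 30-minute gap → minute 41). It runs from minute 41 to 41 + 55 = minute 96.
For ink mixing: plate making (finishes minute 96); file preflight (finishes minute 11). Taking the maximum gives a start of minute 96, and it finishes at 96 + 60 = minute 156.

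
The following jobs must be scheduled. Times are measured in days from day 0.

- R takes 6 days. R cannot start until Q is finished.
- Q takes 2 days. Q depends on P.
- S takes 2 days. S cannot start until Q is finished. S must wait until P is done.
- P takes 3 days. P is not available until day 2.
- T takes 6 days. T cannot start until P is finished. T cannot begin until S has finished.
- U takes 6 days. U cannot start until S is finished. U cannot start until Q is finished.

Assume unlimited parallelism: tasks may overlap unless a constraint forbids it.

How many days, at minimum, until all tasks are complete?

P waits on its own release at day 2, so it starts at day 2 and finishes at 2 + 3 = day 5.
Q waits on P (finishes day 5), so it starts at day 5 and finishes at 5 + 2 = day 7.
S needs all of Q (finishes day 7); P (finishes day 5). That puts its earliest start at day 7; it finishes at 7 + 2 = day 9.
U needs all of S (finishes day 9); Q (finishes day 7). That puts its earliest start at day 9; it finishes at 9 + 6 = day 15.
For T: P (finishes day 5); S (finishes day 9). Taking the maximum gives a start of day 9, and it finishes at 9 + 6 = day 15.
R waits on Q (finishes day 7), so it starts at day 7 and finishes at 7 + 6 = day 13.
All tasks are finished once the last one completes. Finish times: P at 5, Q at 7, R at 13, S at 9, T at 15, U at 15. The latest is day 15.

15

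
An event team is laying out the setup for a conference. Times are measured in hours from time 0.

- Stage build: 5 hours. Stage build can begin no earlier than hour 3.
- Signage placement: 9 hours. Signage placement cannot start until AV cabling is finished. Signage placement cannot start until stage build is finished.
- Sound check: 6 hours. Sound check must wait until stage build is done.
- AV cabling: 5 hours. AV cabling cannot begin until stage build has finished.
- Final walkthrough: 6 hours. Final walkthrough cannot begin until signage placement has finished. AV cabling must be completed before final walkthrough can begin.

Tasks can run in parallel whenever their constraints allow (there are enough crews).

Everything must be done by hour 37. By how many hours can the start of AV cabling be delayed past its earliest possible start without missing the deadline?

9

Stage build cannot begin until its own release at hour 3. It runs from hour 3 to 3 + 5 = hour 8.
AV cabling waits on stage build (finishes hour 8), so it starts at hour 8 and finishes at 8 + 5 = hour 13.

Working backward from the deadline:
Final walkthrough must finish by hour 37; it takes 6 hours, so it must start by 37 − 6 = hour 31.
Since final walkthrough (must start by hour 31) depends on it, signage placement must finish by hour 31. Backing off its 9-hour duration gives a latest start of hour 22.
AV cabling feeds signage placement (must start by hour 22); final walkthrough (must start by hour 31). Taking the minimum, AV cabling must finish by hour 22 and start by 22 − 5 = hour 17.
So AV cabling can start as early as hour 8 and as late as hour 17, giving 17 − 8 = 9 hours of slack.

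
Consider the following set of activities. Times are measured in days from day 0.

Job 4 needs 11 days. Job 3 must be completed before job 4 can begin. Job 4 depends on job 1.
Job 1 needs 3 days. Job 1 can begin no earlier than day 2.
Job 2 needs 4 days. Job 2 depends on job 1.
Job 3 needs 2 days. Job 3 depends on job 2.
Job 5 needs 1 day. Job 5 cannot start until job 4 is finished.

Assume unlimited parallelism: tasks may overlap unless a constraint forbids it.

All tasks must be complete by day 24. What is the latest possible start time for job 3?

10

To finish by day 24, job 5 (duration 1) must start no later than day 23.
Since job 5 (must start by day 23) depends on it, job 4 must finish by day 23. Backing off its 11-day duration gives a latest start of day 12.
Job 3 must finish before job 4 (must start by day 12). With a 2-day duration, job 3 must start by 12 − 2 = day 10.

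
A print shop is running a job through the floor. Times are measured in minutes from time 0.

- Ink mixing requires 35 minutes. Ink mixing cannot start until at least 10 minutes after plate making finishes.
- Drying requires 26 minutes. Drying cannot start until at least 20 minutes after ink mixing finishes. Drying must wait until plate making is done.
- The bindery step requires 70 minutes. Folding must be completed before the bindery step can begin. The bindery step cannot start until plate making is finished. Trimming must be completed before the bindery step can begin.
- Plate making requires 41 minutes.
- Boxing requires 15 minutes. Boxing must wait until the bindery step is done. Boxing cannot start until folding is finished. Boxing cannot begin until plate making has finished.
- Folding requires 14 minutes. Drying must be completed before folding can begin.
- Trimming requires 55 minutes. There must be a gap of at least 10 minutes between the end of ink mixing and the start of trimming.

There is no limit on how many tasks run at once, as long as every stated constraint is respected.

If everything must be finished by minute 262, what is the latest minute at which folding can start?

Boxing has no dependents, so it just needs to finish by minute 262. Starting by 262 − 15 = minute 247 achieves that.
The bindery step feeds into boxing (must start by minute 247); so the bindery step must finish by minute 247 and therefore start by minute 177.
Folding must finish in time for the bindery step (must start by minute 177); boxing (must start by minute 247). The tightest is minute 177, so folding must start by 177 − 14 = minute 163.

163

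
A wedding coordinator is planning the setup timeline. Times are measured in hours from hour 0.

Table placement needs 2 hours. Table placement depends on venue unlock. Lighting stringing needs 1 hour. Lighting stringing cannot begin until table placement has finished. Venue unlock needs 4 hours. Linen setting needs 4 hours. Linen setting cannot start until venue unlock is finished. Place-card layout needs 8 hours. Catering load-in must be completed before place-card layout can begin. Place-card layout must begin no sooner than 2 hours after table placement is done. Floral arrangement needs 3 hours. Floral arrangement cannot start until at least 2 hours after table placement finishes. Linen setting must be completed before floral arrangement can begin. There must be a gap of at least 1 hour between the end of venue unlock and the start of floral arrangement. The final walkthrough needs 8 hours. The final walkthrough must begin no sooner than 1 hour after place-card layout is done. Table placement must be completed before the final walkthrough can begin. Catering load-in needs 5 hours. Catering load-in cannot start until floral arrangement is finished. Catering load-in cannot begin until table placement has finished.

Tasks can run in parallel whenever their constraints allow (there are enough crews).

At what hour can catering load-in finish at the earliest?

16

Nothing blocks venue unlock, so it runs from hour 0 to hour 4.
Linen setting waits on venue unlock (finishes hour 4), so it starts at hour 4 and finishes at 4 + 4 = hour 8.
After venue unlock (finishes hour 4), table placement can start at hour 4 and finishes at hour 6.
Floral arrangement has to wait for table placement (finishes hour 6, plus 2-hour gap → hour 8); linen setting (finishes hour 8); venue unlock (finishes hour 4, plus 1-hour gap → hour 5). The latest of these is hour 8, so floral arrangement runs hour 8 to 8 + 3 = hour 11.
Catering load-in needs all of floral arrangement (finishes hour 11); table placement (finishes hour 6). That puts its earliest start at hour 11; it finishes at 11 + 5 = hour 16.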